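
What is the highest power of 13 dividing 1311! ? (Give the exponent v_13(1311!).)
v_13(1311!) = 107

Legendre's formula: v_p(n!) = Σ_{k ≥ 1} ⌊n / p^k⌋. For p = 13, n = 1311, the terms are:
  ⌊1311/13^1⌋ = ⌊1311/13⌋ = 100
  ⌊1311/13^2⌋ = ⌊1311/169⌋ = 7
(the next term ⌊1311/13^3⌋ = 0, terminating the sum). Summing: v_13(1311!) = 100 + 7 = 107.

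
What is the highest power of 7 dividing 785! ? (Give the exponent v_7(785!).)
v_7(785!) = 130

Legendre's formula: v_p(n!) = Σ_{k ≥ 1} ⌊n / p^k⌋. For p = 7, n = 785, the terms are:
  ⌊785/7^1⌋ = ⌊785/7⌋ = 112
  ⌊785/7^2⌋ = ⌊785/49⌋ = 16
  ⌊785/7^3⌋ = ⌊785/343⌋ = 2
(the next term ⌊785/7^4⌋ = 0, terminating the sum). Summing: v_7(785!) = 112 + 16 + 2 = 130.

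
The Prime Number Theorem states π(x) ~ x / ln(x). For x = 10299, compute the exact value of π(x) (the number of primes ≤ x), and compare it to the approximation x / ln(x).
π(10299) = 1262;  x/ln(x) ≈ 1114.63;  relative error ≈ 11.68%.

Directly count primes up to 10299: π(10299) = 1262. The PNT approximation gives 10299/ln(10299) ≈ 10299/9.23980 ≈ 1114.63. Relative error (π(x) − x/ln(x)) / π(x) ≈ 11.68%; the approximation is known to undercount slightly (Li(x) is a better estimate).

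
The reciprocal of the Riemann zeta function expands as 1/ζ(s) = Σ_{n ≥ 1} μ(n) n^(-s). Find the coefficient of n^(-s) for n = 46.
μ(46) = 1

Factor n = 46 = 2 · 23. μ(n) = 0 if any exponent ≥ 2 (not squarefree); otherwise μ(n) = (−1)^{ω(n)} where ω(n) is the number of distinct prime factors. Applying: μ(46) = 1.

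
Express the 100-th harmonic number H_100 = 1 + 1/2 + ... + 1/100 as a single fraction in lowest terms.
H_100 = 14466636279520351160221518043104131447711/2788815009188499086581352357412492142272

Direct summation: H_100 = 1 + 1/2 + ... + 1/100. The least common denominator is lcm(1, ..., 100) = 69720375229712477164533808935312303556800; over this denominator the numerator is 69720375229712477164533808935312303556800 + 34860187614856238582266904467656151778400 + 23240125076570825721511269645104101185600 + 17430093807428119291133452233828075889200 + 13944075045942495432906761787062460711360 + 11620062538285412860755634822552050592800 + 9960053604244639594933401276473186222400 + 8715046903714059645566726116914037944600 + 7746708358856941907170423215034700395200 + 6972037522971247716453380893531230355680 + 6338215929973861560412164448664754868800 + 5810031269142706430377817411276025296400 + 5363105786900959781887216071947100273600 + 4980026802122319797466700638236593111200 + 4648025015314165144302253929020820237120 + 4357523451857029822783363058457018972300 + 4101198542924263362619635819724253150400 + 3873354179428470953585211607517350197600 + 3669493433142761956028095207121700187200 + 3486018761485623858226690446765615177840 + 3320017868081546531644467092157728740800 + 3169107964986930780206082224332377434400 + 3031320662161412050631904736317926241600 + 2905015634571353215188908705638012648200 + 2788815009188499086581352357412492142272 + 2681552893450479890943608035973550136800 + 2582236119618980635723474405011566798400 + 2490013401061159898733350319118296555600 + 2404150869990085419466683066734907019200 + 2324012507657082572151126964510410118560 + 2249044362248789585952703514042332372800 + 2178761725928514911391681529228509486150 + 2112738643324620520137388149554918289600 + 2050599271462131681309817909862126575200 + 1992010720848927918986680255294637244480 + 1936677089714235476792605803758675098800 + 1884334465667904788230643484738170366400 + 1834746716571380978014047603560850093600 + 1787701928966986593962405357315700091200 + 1743009380742811929113345223382807588920 + 1700496956822255540598385583788104964800 + 1660008934040773265822233546078864370400 + 1621404075109592492198460672914239617600 + 1584553982493465390103041112166188717200 + 1549341671771388381434084643006940079040 + 1515660331080706025315952368158963120800 + 1483412238930052705628378913517283054400 + 1452507817285676607594454352819006324100 + 1422864800606377084990485896639026603200 + 1394407504594249543290676178706246071136 + 1367066180974754454206545273241417716800 + 1340776446725239945471804017986775068400 + 1315478777919103342727052998779477425600 + 1291118059809490317861737202505783399200 + 1267643185994772312082432889732950973760 + 1245006700530579949366675159559148277800 + 1223164477714253985342698402373900062400 + 1202075434995042709733341533367453509600 + 1181701275079872494314132354835801755200 + 1162006253828541286075563482255205059280 + 1142956970978893068271046048119873828800 + 1124522181124394792976351757021166186400 + 1106672622693848843881489030719242913600 + 1089380862964257455695840764614254743075 + 1072621157380191956377443214389420054720 + 1056369321662310260068694074777459144800 + 1040602615368842942754235954258392590400 + 1025299635731065840654908954931063287600 + 1010440220720470683543968245439308747200 + 996005360424463959493340127647318622240 + 981977115911443340345546604722708500800 + 968338544857117738396302901879337549400 + 955073633283732563897723410072771281600 + 942167232833952394115321742369085183200 + 929605003062833028860450785804164047424 + 917373358285690489007023801780425046800 + 905459418567694508630309206952107838400 + 893850964483493296981202678657850045600 + 882536395312816166639668467535598779200 + 871504690371405964556672611691403794460 + 860745373206326878574491468337188932800 + 850248478411127770299192791894052482400 + 840004520839909363428118179943521729600 + 830004467020386632911116773039432185200 + 820239708584852672523927163944850630080 + 810702037554796246099230336457119808800 + 801383623330028473155561022244969006400 + 792276991246732695051520556083094358600 + 783375002581039069264424819497891051200 + 774670835885694190717042321503470039520 + 766157969557279968841030867421014324800 + 757830165540353012657976184079481560400 + 749681454082929861984234504680777457600 + 741706119465026352814189456758641527200 + 733898686628552391205619041424340037440 + 726253908642838303797227176409503162050 + 718766754945489455304472257065075294400 + 711432400303188542495242948319513301600 + 704246214441540173379129383184972763200 + 697203752297124771645338089353123035568 = 361665906988008779005537951077603286192775, so H_100 = 361665906988008779005537951077603286192775/69720375229712477164533808935312303556800; reducing by gcd(361665906988008779005537951077603286192775, 69720375229712477164533808935312303556800) = 25 gives 14466636279520351160221518043104131447711/2788815009188499086581352357412492142272 ≈ 5.18738. (The PNT-adjacent estimate ln(100) + γ ≈ 5.18239 matches within O(1/n).)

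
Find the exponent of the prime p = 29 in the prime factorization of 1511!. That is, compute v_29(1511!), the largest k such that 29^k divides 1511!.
v_29(1511!) = 53

Legendre's formula: v_p(n!) = Σ_{k ≥ 1} ⌊n / p^k⌋. For p = 29, n = 1511, the terms are:
  ⌊1511/29^1⌋ = ⌊1511/29⌋ = 52
  ⌊1511/29^2⌋ = ⌊1511/841⌋ = 1
(the next term ⌊1511/29^3⌋ = 0, terminating the sum). Summing: v_29(1511!) = 52 + 1 = 53.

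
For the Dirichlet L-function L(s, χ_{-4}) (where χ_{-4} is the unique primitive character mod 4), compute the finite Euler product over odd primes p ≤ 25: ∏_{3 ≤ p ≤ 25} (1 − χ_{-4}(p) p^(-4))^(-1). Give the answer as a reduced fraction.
∏ = 2907090265708363109850475/2939590979896221115088896

The odd primes p ≤ 25 are [3, 5, 7, 11, 13, 17, 19, 23]. For each, χ(p) = 1 if p ≡ 1 mod 4, χ(p) = −1 if p ≡ 3 mod 4. Taking (1 − χ(p)/p^4)^(-1) = p^4/(p^4 − χ(p)): (1 − (-1)/3^4)^(-1) · (1 − (1)/5^4)^(-1) · (1 − (-1)/7^4)^(-1) · (1 − (-1)/11^4)^(-1) · (1 − (1)/13^4)^(-1) · (1 − (1)/17^4)^(-1) · (1 − (-1)/19^4)^(-1) · (1 − (-1)/23^4)^(-1) = 2907090265708363109850475/2939590979896221115088896.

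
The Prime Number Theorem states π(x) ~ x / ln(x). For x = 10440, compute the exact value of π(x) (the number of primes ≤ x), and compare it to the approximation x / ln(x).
π(10440) = 1277;  x/ln(x) ≈ 1128.23;  relative error ≈ 11.65%.

Directly count primes up to 10440: π(10440) = 1277. The PNT approximation gives 10440/ln(10440) ≈ 10440/9.25340 ≈ 1128.23. Relative error (π(x) − x/ln(x)) / π(x) ≈ 11.65%; the approximation is known to undercount slightly (Li(x) is a better estimate).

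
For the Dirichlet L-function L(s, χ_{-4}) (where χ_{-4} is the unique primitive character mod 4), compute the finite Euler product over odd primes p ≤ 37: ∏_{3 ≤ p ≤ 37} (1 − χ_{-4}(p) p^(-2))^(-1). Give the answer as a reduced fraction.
∏ = 136633422149134339/149104402366464000

The odd primes p ≤ 37 are [3, 5, 7, 11, 13, 17, 19, 23, 29, 31, 37]. For each, χ(p) = 1 if p ≡ 1 mod 4, χ(p) = −1 if p ≡ 3 mod 4. Taking (1 − χ(p)/p^2)^(-1) = p^2/(p^2 − χ(p)): (1 − (-1)/3^2)^(-1) · (1 − (1)/5^2)^(-1) · (1 − (-1)/7^2)^(-1) · (1 − (-1)/11^2)^(-1) · (1 − (1)/13^2)^(-1) · (1 − (1)/17^2)^(-1) · (1 − (-1)/19^2)^(-1) · (1 − (-1)/23^2)^(-1) · (1 − (1)/29^2)^(-1) · (1 − (-1)/31^2)^(-1) · (1 − (1)/37^2)^(-1) = 136633422149134339/149104402366464000.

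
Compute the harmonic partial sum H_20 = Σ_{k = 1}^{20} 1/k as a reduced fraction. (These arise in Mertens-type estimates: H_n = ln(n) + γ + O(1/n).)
H_20 = 55835135/15519504

Direct summation: H_20 = 1 + 1/2 + ... + 1/20. The least common denominator is lcm(1, ..., 20) = 232792560; over this denominator the numerator is 232792560 + 116396280 + 77597520 + 58198140 + 46558512 + 38798760 + 33256080 + 29099070 + 25865840 + 23279256 + 21162960 + 19399380 + 17907120 + 16628040 + 15519504 + 14549535 + 13693680 + 12932920 + 12252240 + 11639628 = 837527025, so H_20 = 837527025/232792560; reducing by gcd(837527025, 232792560) = 15 gives 55835135/15519504 ≈ 3.59774. (The PNT-adjacent estimate ln(20) + γ ≈ 3.57295 matches within O(1/n).)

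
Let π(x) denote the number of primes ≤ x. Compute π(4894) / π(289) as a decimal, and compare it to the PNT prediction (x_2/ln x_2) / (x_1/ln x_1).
π(4894)/π(289) = 654/61 ≈ 10.7213;  PNT prediction ≈ 11.2947.

π(289) = 61 and π(4894) = 654, so π(4894)/π(289) ≈ 10.7213. The PNT-predicted ratio is (4894/ln(4894)) / (289/ln(289)) ≈ 11.2947. The two agree to within a few percent, as expected.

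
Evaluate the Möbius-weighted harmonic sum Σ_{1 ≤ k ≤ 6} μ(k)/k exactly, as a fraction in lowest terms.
Σ μ(k)/k = 2/15

Values of μ(k) for 1 ≤ k ≤ 6: μ(1) = 1, μ(2) = -1, μ(3) = -1, μ(5) = -1, μ(6) = 1, with μ = 0 on non-squarefree integers. Summing μ(k)/k for k where μ(k) ≠ 0 gives 2/15 ≈ 0.1333. (PNT ⟺ this sum → 0 as n → ∞.)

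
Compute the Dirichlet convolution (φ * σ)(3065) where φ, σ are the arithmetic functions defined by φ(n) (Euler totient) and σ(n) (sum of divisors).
(φ * σ)(3065) = 12260

Divisors of 3065: [1, 5, 613, 3065]. For each d | 3065:
  d = 1: φ(1) · σ(3065/1) = 1 · 3684 = 3684
  d = 5: φ(5) · σ(3065/5) = 4 · 614 = 2456
  d = 613: φ(613) · σ(3065/613) = 612 · 6 = 3672
  d = 3065: φ(3065) · σ(3065/3065) = 2448 · 1 = 2448
Summing: (φ * σ)(3065) = 3684 + 2456 + 3672 + 2448 = 12260.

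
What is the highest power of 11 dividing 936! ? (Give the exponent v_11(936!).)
v_11(936!) = 92

Legendre's formula: v_p(n!) = Σ_{k ≥ 1} ⌊n / p^k⌋. For p = 11, n = 936, the terms are:
  ⌊936/11^1⌋ = ⌊936/11⌋ = 85
  ⌊936/11^2⌋ = ⌊936/121⌋ = 7
(the next term ⌊936/11^3⌋ = 0, terminating the sum). Summing: v_11(936!) = 85 + 7 = 92.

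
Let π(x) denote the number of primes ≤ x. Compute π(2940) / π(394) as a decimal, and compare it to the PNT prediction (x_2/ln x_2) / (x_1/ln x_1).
π(2940)/π(394) = 424/77 ≈ 5.5065;  PNT prediction ≈ 5.5840.

π(394) = 77 and π(2940) = 424, so π(2940)/π(394) ≈ 5.5065. The PNT-predicted ratio is (2940/ln(2940)) / (394/ln(394)) ≈ 5.5840. The two agree to within a few percent, as expected.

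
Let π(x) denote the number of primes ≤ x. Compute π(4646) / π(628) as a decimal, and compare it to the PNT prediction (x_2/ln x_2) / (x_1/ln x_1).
π(4646)/π(628) = 627/114 ≈ 5.5000;  PNT prediction ≈ 5.6447.

π(628) = 114 and π(4646) = 627, so π(4646)/π(628) ≈ 5.5000. The PNT-predicted ratio is (4646/ln(4646)) / (628/ln(628)) ≈ 5.6447. The two agree to within a few percent, as expected.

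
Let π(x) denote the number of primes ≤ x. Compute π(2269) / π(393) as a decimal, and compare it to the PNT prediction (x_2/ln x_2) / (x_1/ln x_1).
π(2269)/π(393) = 337/77 ≈ 4.3766;  PNT prediction ≈ 4.4635.

π(393) = 77 and π(2269) = 337, so π(2269)/π(393) ≈ 4.3766. The PNT-predicted ratio is (2269/ln(2269)) / (393/ln(393)) ≈ 4.4635. The two agree to within a few percent, as expected.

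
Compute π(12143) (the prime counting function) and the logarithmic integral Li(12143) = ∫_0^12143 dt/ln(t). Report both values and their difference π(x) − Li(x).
π(12143) = 1453;  Li(12143) ≈ 1476.31;  π(x) − Li(x) ≈ -23.31.

Direct count of primes ≤ 12143 gives π(12143) = 1453. Numerical evaluation of the logarithmic integral gives Li(12143) ≈ 1476.31. The difference π(x) − Li(x) ≈ -23.31 is typically negative for small/moderate x (Li(x) overestimates), though Littlewood's theorem shows this sign changes infinitely often.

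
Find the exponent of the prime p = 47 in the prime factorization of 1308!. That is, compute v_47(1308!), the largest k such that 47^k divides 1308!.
v_47(1308!) = 27

Legendre's formula: v_p(n!) = Σ_{k ≥ 1} ⌊n / p^k⌋. For p = 47, n = 1308, the terms are:
  ⌊1308/47^1⌋ = ⌊1308/47⌋ = 27
(the next term ⌊1308/47^2⌋ = 0, terminating the sum). Summing: v_47(1308!) = 27 = 27.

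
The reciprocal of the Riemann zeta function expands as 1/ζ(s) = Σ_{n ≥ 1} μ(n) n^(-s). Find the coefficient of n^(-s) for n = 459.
μ(459) = 0

Factor n = 459 = 3^3 · 17. μ(n) = 0 if any exponent ≥ 2 (not squarefree); otherwise μ(n) = (−1)^{ω(n)} where ω(n) is the number of distinct prime factors. Applying: μ(459) = 0.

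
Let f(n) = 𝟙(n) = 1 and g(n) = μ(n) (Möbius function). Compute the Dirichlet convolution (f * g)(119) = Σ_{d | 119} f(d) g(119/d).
(𝟙 * μ)(119) = 0

Divisors of 119: [1, 7, 17, 119]. For each d | 119:
  d = 1: 𝟙(1) · μ(119/1) = 1 · 1 = 1
  d = 7: 𝟙(7) · μ(119/7) = 1 · -1 = -1
  d = 17: 𝟙(17) · μ(119/17) = 1 · -1 = -1
  d = 119: 𝟙(119) · μ(119/119) = 1 · 1 = 1
Summing: (𝟙 * μ)(119) = 1 + -1 + -1 + 1 = 0.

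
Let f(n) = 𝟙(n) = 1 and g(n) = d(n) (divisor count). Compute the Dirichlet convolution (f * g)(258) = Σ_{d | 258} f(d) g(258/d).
(𝟙 * d)(258) = 27

Divisors of 258: [1, 2, 3, 6, 43, 86, 129, 258]. For each d | 258:
  d = 1: 𝟙(1) · d(258/1) = 1 · 8 = 8
  d = 2: 𝟙(2) · d(258/2) = 1 · 4 = 4
  d = 3: 𝟙(3) · d(258/3) = 1 · 4 = 4
  d = 6: 𝟙(6) · d(258/6) = 1 · 2 = 2
  d = 43: 𝟙(43) · d(258/43) = 1 · 4 = 4
  d = 86: 𝟙(86) · d(258/86) = 1 · 2 = 2
  d = 129: 𝟙(129) · d(258/129) = 1 · 2 = 2
  d = 258: 𝟙(258) · d(258/258) = 1 · 1 = 1
Summing: (𝟙 * d)(258) = 8 + 4 + 4 + 2 + 4 + 2 + 2 + 1 = 27.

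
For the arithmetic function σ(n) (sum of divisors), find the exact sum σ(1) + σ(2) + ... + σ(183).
Σ_{n ≤ 183} σ(n) = 27586

Compute σ(n) for each 1 ≤ n ≤ 183: σ(1) = 1, σ(2) = 3, σ(3) = 4, σ(4) = 7, σ(5) = 6, σ(6) = 12, σ(7) = 8, σ(8) = 15, σ(9) = 13, σ(10) = 18, σ(11) = 12, σ(12) = 28, σ(13) = 14, σ(14) = 24, σ(15) = 24, σ(16) = 31, σ(17) = 18, σ(18) = 39, σ(19) = 20, σ(20) = 42, σ(21) = 32, σ(22) = 36, σ(23) = 24, σ(24) = 60, σ(25) = 31, σ(26) = 42, σ(27) = 40, σ(28) = 56, σ(29) = 30, σ(30) = 72, σ(31) = 32, σ(32) = 63, σ(33) = 48, σ(34) = 54, σ(35) = 48, σ(36) = 91, σ(37) = 38, σ(38) = 60, σ(39) = 56, σ(40) = 90, σ(41) = 42, σ(42) = 96, σ(43) = 44, σ(44) = 84, σ(45) = 78, σ(46) = 72, σ(47) = 48, σ(48) = 124, σ(49) = 57, σ(50) = 93, σ(51) = 72, σ(52) = 98, σ(53) = 54, σ(54) = 120, σ(55) = 72, σ(56) = 120, σ(57) = 80, σ(58) = 90, σ(59) = 60, σ(60) = 168, σ(61) = 62, σ(62) = 96, σ(63) = 104, σ(64) = 127, σ(65) = 84, σ(66) = 144, σ(67) = 68, σ(68) = 126, σ(69) = 96, σ(70) = 144, σ(71) = 72, σ(72) = 195, σ(73) = 74, σ(74) = 114, σ(75) = 124, σ(76) = 140, σ(77) = 96, σ(78) = 168, σ(79) = 80, σ(80) = 186, σ(81) = 121, σ(82) = 126, σ(83) = 84, σ(84) = 224, σ(85) = 108, σ(86) = 132, σ(87) = 120, σ(88) = 180, σ(89) = 90, σ(90) = 234, σ(91) = 112, σ(92) = 168, σ(93) = 128, σ(94) = 144, σ(95) = 120, σ(96) = 252, σ(97) = 98, σ(98) = 171, σ(99) = 156, σ(100) = 217, σ(101) = 102, σ(102) = 216, σ(103) = 104, σ(104) = 210, σ(105) = 192, σ(106) = 162, σ(107) = 108, σ(108) = 280, σ(109) = 110, σ(110) = 216, σ(111) = 152, σ(112) = 248, σ(113) = 114, σ(114) = 240, σ(115) = 144, σ(116) = 210, σ(117) = 182, σ(118) = 180, σ(119) = 144, σ(120) = 360, σ(121) = 133, σ(122) = 186, σ(123) = 168, σ(124) = 224, σ(125) = 156, σ(126) = 312, σ(127) = 128, σ(128) = 255, σ(129) = 176, σ(130) = 252, σ(131) = 132, σ(132) = 336, σ(133) = 160, σ(134) = 204, σ(135) = 240, σ(136) = 270, σ(137) = 138, σ(138) = 288, σ(139) = 140, σ(140) = 336, σ(141) = 192, σ(142) = 216, σ(143) = 168, σ(144) = 403, σ(145) = 180, σ(146) = 222, σ(147) = 228, σ(148) = 266, σ(149) = 150, σ(150) = 372, σ(151) = 152, σ(152) = 300, σ(153) = 234, σ(154) = 288, σ(155) = 192, σ(156) = 392, σ(157) = 158, σ(158) = 240, σ(159) = 216, σ(160) = 378, σ(161) = 192, σ(162) = 363, σ(163) = 164, σ(164) = 294, σ(165) = 288, σ(166) = 252, σ(167) = 168, σ(168) = 480, σ(169) = 183, σ(170) = 324, σ(171) = 260, σ(172) = 308, σ(173) = 174, σ(174) = 360, σ(175) = 248, σ(176) = 372, σ(177) = 240, σ(178) = 270, σ(179) = 180, σ(180) = 546, σ(181) = 182, σ(182) = 336, σ(183) = 248. Summing all 183 values: 27586. (Average order: Σ_{n ≤ x} σ(n) ~ (π²/12) x². For x = 183, (π²/12)·183² ≈ 27543.60.)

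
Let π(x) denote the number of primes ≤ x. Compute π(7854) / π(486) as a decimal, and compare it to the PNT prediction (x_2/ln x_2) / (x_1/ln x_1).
π(7854)/π(486) = 992/92 ≈ 10.7826;  PNT prediction ≈ 11.1467.

π(486) = 92 and π(7854) = 992, so π(7854)/π(486) ≈ 10.7826. The PNT-predicted ratio is (7854/ln(7854)) / (486/ln(486)) ≈ 11.1467. The two agree to within a few percent, as expected.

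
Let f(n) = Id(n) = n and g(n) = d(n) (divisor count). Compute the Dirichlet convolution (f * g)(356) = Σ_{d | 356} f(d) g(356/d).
(Id * d)(356) = 1001

Divisors of 356: [1, 2, 4, 89, 178, 356]. For each d | 356:
  d = 1: Id(1) · d(356/1) = 1 · 6 = 6
  d = 2: Id(2) · d(356/2) = 2 · 4 = 8
  d = 4: Id(4) · d(356/4) = 4 · 2 = 8
  d = 89: Id(89) · d(356/89) = 89 · 3 = 267
  d = 178: Id(178) · d(356/178) = 178 · 2 = 356
  d = 356: Id(356) · d(356/356) = 356 · 1 = 356
Summing: (Id * d)(356) = 6 + 8 + 8 + 267 + 356 + 356 = 1001.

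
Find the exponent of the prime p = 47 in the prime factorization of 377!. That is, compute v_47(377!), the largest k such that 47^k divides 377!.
v_47(377!) = 8

Legendre's formula: v_p(n!) = Σ_{k ≥ 1} ⌊n / p^k⌋. For p = 47, n = 377, the terms are:
  ⌊377/47^1⌋ = ⌊377/47⌋ = 8
(the next term ⌊377/47^2⌋ = 0, terminating the sum). Summing: v_47(377!) = 8 = 8.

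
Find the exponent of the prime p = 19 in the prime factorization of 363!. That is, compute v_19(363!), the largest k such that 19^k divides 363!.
v_19(363!) = 20

Legendre's formula: v_p(n!) = Σ_{k ≥ 1} ⌊n / p^k⌋. For p = 19, n = 363, the terms are:
  ⌊363/19^1⌋ = ⌊363/19⌋ = 19
  ⌊363/19^2⌋ = ⌊363/361⌋ = 1
(the next term ⌊363/19^3⌋ = 0, terminating the sum). Summing: v_19(363!) = 19 + 1 = 20.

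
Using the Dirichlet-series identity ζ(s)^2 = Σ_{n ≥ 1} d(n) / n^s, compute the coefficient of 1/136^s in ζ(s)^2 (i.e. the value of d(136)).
d(136) = 8

ζ(s)^2 = (Σ 1/m^s)(Σ 1/k^s). The coefficient of 1/n^s in the product is the number of ordered pairs (m, k) with mk = n, which equals d(n). For n = 136, divisors are [1, 2, 4, 8, 17, 34, 68, 136], so d(136) = 8.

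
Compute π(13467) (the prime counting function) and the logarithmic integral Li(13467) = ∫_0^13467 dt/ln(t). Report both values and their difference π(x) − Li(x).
π(13467) = 1596;  Li(13467) ≈ 1616.32;  π(x) − Li(x) ≈ -20.32.

Direct count of primes ≤ 13467 gives π(13467) = 1596. Numerical evaluation of the logarithmic integral gives Li(13467) ≈ 1616.32. The difference π(x) − Li(x) ≈ -20.32 is typically negative for small/moderate x (Li(x) overestimates), though Littlewood's theorem shows this sign changes infinitely often.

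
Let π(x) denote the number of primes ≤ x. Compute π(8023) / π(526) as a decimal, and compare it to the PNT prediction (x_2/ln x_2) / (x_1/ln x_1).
π(8023)/π(526) = 1010/99 ≈ 10.2020;  PNT prediction ≈ 10.6299.

π(526) = 99 and π(8023) = 1010, so π(8023)/π(526) ≈ 10.2020. The PNT-predicted ratio is (8023/ln(8023)) / (526/ln(526)) ≈ 10.6299. The two agree to within a few percent, as expected.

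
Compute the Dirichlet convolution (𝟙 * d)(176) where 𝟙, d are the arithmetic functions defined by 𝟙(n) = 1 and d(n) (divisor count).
(𝟙 * d)(176) = 45

Divisors of 176: [1, 2, 4, 8, 11, 16, 22, 44, 88, 176]. For each d | 176:
  d = 1: 𝟙(1) · d(176/1) = 1 · 10 = 10
  d = 2: 𝟙(2) · d(176/2) = 1 · 8 = 8
  d = 4: 𝟙(4) · d(176/4) = 1 · 6 = 6
  d = 8: 𝟙(8) · d(176/8) = 1 · 4 = 4
  d = 11: 𝟙(11) · d(176/11) = 1 · 5 = 5
  d = 16: 𝟙(16) · d(176/16) = 1 · 2 = 2
  d = 22: 𝟙(22) · d(176/22) = 1 · 4 = 4
  d = 44: 𝟙(44) · d(176/44) = 1 · 3 = 3
  d = 88: 𝟙(88) · d(176/88) = 1 · 2 = 2
  d = 176: 𝟙(176) · d(176/176) = 1 · 1 = 1
Summing: (𝟙 * d)(176) = 10 + 8 + 6 + 4 + 5 + 2 + 4 + 3 + 2 + 1 = 45.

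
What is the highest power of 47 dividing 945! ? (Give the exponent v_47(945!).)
v_47(945!) = 20

Legendre's formula: v_p(n!) = Σ_{k ≥ 1} ⌊n / p^k⌋. For p = 47, n = 945, the terms are:
  ⌊945/47^1⌋ = ⌊945/47⌋ = 20
(the next term ⌊945/47^2⌋ = 0, terminating the sum). Summing: v_47(945!) = 20 = 20.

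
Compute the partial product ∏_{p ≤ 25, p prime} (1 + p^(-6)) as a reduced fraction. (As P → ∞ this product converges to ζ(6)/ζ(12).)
∏ = 1528148900144746288585670319214284020/1502467574555591484127420211226932553

The primes p ≤ 25 are [2, 3, 5, 7, 11, 13, 17, 19, 23]. For each, (1 + 1/p^6) = (p^6 + 1)/p^6. Multiplying these fractions over p ∈ [2, 3, 5, 7, 11, 13, 17, 19, 23] gives 1528148900144746288585670319214284020/1502467574555591484127420211226932553. (In the limit P → ∞ this tends to ζ(6)/ζ(12).)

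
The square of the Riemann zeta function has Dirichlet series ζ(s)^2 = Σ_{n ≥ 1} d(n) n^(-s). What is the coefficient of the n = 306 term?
d(306) = 12

ζ(s)^2 = (Σ 1/m^s)(Σ 1/k^s). The coefficient of 1/n^s in the product is the number of ordered pairs (m, k) with mk = n, which equals d(n). For n = 306, divisors are [1, 2, 3, 6, 9, 17, 18, 34, 51, 102, 153, 306], so d(306) = 12.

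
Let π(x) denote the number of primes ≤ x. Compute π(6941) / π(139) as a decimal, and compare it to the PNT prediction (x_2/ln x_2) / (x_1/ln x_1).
π(6941)/π(139) = 890/34 ≈ 26.1765;  PNT prediction ≈ 27.8574.

π(139) = 34 and π(6941) = 890, so π(6941)/π(139) ≈ 26.1765. The PNT-predicted ratio is (6941/ln(6941)) / (139/ln(139)) ≈ 27.8574. The two agree to within a few percent, as expected.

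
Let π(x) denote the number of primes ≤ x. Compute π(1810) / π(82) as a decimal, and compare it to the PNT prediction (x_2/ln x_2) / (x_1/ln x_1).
π(1810)/π(82) = 279/22 ≈ 12.6818;  PNT prediction ≈ 12.9675.

π(82) = 22 and π(1810) = 279, so π(1810)/π(82) ≈ 12.6818. The PNT-predicted ratio is (1810/ln(1810)) / (82/ln(82)) ≈ 12.9675. The two agree to within a few percent, as expected.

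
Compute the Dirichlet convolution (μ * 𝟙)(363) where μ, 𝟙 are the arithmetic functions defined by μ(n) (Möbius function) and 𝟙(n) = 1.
(μ * 𝟙)(363) = 0

Divisors of 363: [1, 3, 11, 33, 121, 363]. For each d | 363:
  d = 1: μ(1) · 𝟙(363/1) = 1 · 1 = 1
  d = 3: μ(3) · 𝟙(363/3) = -1 · 1 = -1
  d = 11: μ(11) · 𝟙(363/11) = -1 · 1 = -1
  d = 33: μ(33) · 𝟙(363/33) = 1 · 1 = 1
  d = 121: μ(121) · 𝟙(363/121) = 0 · 1 = 0
  d = 363: μ(363) · 𝟙(363/363) = 0 · 1 = 0
Summing: (μ * 𝟙)(363) = 1 + -1 + -1 + 1 + 0 + 0 = 0.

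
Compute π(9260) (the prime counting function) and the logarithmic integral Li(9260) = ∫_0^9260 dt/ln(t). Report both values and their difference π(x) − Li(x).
π(9260) = 1147;  Li(9260) ≈ 1165.46;  π(x) − Li(x) ≈ -18.46.

Direct count of primes ≤ 9260 gives π(9260) = 1147. Numerical evaluation of the logarithmic integral gives Li(9260) ≈ 1165.46. The difference π(x) − Li(x) ≈ -18.46 is typically negative for small/moderate x (Li(x) overestimates), though Littlewood's theorem shows this sign changes infinitely often.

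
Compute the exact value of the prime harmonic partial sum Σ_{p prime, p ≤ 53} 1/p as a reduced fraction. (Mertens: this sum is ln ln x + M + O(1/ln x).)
Σ 1/p = 54766551458687142251/32589158477190044730

π(53) = 16, so the primes ≤ 53 are [2, 3, 5, 7, 11, 13, 17, 19, 23, 29, 31, 37, 41, 43, 47, 53]. Summing 1/p over these primes: 54766551458687142251/32589158477190044730 ≈ 1.6805. Mertens estimate ln ln(53) + 0.2615 ≈ 1.6403.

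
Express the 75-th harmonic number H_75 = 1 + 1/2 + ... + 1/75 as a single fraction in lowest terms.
H_75 = 670758981768141571449624262218133/136851726813476721146087646859200

Direct summation: H_75 = 1 + 1/2 + ... + 1/75. The least common denominator is lcm(1, ..., 75) = 410555180440430163438262940577600; over this denominator the numerator is 410555180440430163438262940577600 + 205277590220215081719131470288800 + 136851726813476721146087646859200 + 102638795110107540859565735144400 + 82111036088086032687652588115520 + 68425863406738360573043823429600 + 58650740062918594776894705796800 + 51319397555053770429782867572200 + 45617242271158907048695882286400 + 41055518044043016343826294057760 + 37323198221857287585296630961600 + 34212931703369180286521911714800 + 31581167726186935649097149275200 + 29325370031459297388447352898400 + 27370345362695344229217529371840 + 25659698777526885214891433786100 + 24150304731790009614015467092800 + 22808621135579453524347941143200 + 21608167391601587549382260030400 + 20527759022021508171913147028880 + 19550246687639531592298235265600 + 18661599110928643792648315480800 + 17850225236540441888620127851200 + 17106465851684590143260955857400 + 16422207217617206537530517623104 + 15790583863093467824548574637600 + 15205747423719635682898627428800 + 14662685015729648694223676449200 + 14157075187601040118560791054400 + 13685172681347672114608764685920 + 13243715498078392368976223889600 + 12829849388763442607445716893050 + 12441066073952429195098876987200 + 12075152365895004807007733546400 + 11730148012583718955378941159360 + 11404310567789726762173970571600 + 11096085957849463876709809204800 + 10804083695800793774691130015200 + 10527055908728978549699049758400 + 10263879511010754085956573514440 + 10013540986351955205811291233600 + 9775123343819765796149117632800 + 9547794893963492172982859083200 + 9330799555464321896324157740400 + 9123448454231781409739176457280 + 8925112618270220944310063925600 + 8735216605115535392303466820800 + 8553232925842295071630477928700 + 8378677151845513539556386542400 + 8211103608808603268765258811552 + 8050101577263336538005155697600 + 7895291931546733912274287318800 + 7746324159253399310155904539200 + 7602873711859817841449313714400 + 7464639644371457517059326192320 + 7331342507864824347111838224600 + 7202722463867195849794086676800 + 7078537593800520059280395527200 + 6958562380346273956580727806400 + 6842586340673836057304382342960 + 6730412794105412515381359681600 + 6621857749039196184488111944800 + 6516748895879843864099411755200 + 6414924694381721303722858446525 + 6316233545237387129819429855040 + 6220533036976214597549438493600 + 6127689260304927812511387172800 + 6037576182947502403503866773200 + 5950075078846813962873375950400 + 5865074006291859477689470579680 + 5782467330146903710398069585600 + 5702155283894863381086985285800 + 5624043567677125526551547131200 + 5548042978924731938354904602400 + 5474069072539068845843505874368 = 2012276945304424714348872786654399, so H_75 = 2012276945304424714348872786654399/410555180440430163438262940577600; reducing by gcd(2012276945304424714348872786654399, 410555180440430163438262940577600) = 3 gives 670758981768141571449624262218133/136851726813476721146087646859200 ≈ 4.90136. (The PNT-adjacent estimate ln(75) + γ ≈ 4.89470 matches within O(1/n).)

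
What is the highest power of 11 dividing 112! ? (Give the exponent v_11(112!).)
v_11(112!) = 10

Legendre's formula: v_p(n!) = Σ_{k ≥ 1} ⌊n / p^k⌋. For p = 11, n = 112, the terms are:
  ⌊112/11^1⌋ = ⌊112/11⌋ = 10
(the next term ⌊112/11^2⌋ = 0, terminating the sum). Summing: v_11(112!) = 10 = 10.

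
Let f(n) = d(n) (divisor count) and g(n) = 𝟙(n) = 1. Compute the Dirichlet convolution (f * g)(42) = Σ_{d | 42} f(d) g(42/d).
(d * 𝟙)(42) = 27

Divisors of 42: [1, 2, 3, 6, 7, 14, 21, 42]. For each d | 42:
  d = 1: d(1) · 𝟙(42/1) = 1 · 1 = 1
  d = 2: d(2) · 𝟙(42/2) = 2 · 1 = 2
  d = 3: d(3) · 𝟙(42/3) = 2 · 1 = 2
  d = 6: d(6) · 𝟙(42/6) = 4 · 1 = 4
  d = 7: d(7) · 𝟙(42/7) = 2 · 1 = 2
  d = 14: d(14) · 𝟙(42/14) = 4 · 1 = 4
  d = 21: d(21) · 𝟙(42/21) = 4 · 1 = 4
  d = 42: d(42) · 𝟙(42/42) = 8 · 1 = 8
Summing: (d * 𝟙)(42) = 1 + 2 + 2 + 4 + 2 + 4 + 4 + 8 = 27.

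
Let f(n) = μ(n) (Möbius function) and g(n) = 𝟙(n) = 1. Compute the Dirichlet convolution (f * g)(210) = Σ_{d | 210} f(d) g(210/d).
(μ * 𝟙)(210) = 0

Divisors of 210: [1, 2, 3, 5, 6, 7, 10, 14, 15, 21, 30, 35, 42, 70, 105, 210]. For each d | 210:
  d = 1: μ(1) · 𝟙(210/1) = 1 · 1 = 1
  d = 2: μ(2) · 𝟙(210/2) = -1 · 1 = -1
  d = 3: μ(3) · 𝟙(210/3) = -1 · 1 = -1
  d = 5: μ(5) · 𝟙(210/5) = -1 · 1 = -1
  d = 6: μ(6) · 𝟙(210/6) = 1 · 1 = 1
  d = 7: μ(7) · 𝟙(210/7) = -1 · 1 = -1
  d = 10: μ(10) · 𝟙(210/10) = 1 · 1 = 1
  d = 14: μ(14) · 𝟙(210/14) = 1 · 1 = 1
  d = 15: μ(15) · 𝟙(210/15) = 1 · 1 = 1
  d = 21: μ(21) · 𝟙(210/21) = 1 · 1 = 1
  d = 30: μ(30) · 𝟙(210/30) = -1 · 1 = -1
  d = 35: μ(35) · 𝟙(210/35) = 1 · 1 = 1
  d = 42: μ(42) · 𝟙(210/42) = -1 · 1 = -1
  d = 70: μ(70) · 𝟙(210/70) = -1 · 1 = -1
  d = 105: μ(105) · 𝟙(210/105) = -1 · 1 = -1
  d = 210: μ(210) · 𝟙(210/210) = 1 · 1 = 1
Summing: (μ * 𝟙)(210) = 1 + -1 + -1 + -1 + 1 + -1 + 1 + 1 + 1 + 1 + -1 + 1 + -1 + -1 + -1 + 1 = 0.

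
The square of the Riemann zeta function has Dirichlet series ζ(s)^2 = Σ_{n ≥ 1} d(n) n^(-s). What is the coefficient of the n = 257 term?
d(257) = 2

ζ(s)^2 = (Σ 1/m^s)(Σ 1/k^s). The coefficient of 1/n^s in the product is the number of ordered pairs (m, k) with mk = n, which equals d(n). For n = 257, divisors are [1, 257], so d(257) = 2.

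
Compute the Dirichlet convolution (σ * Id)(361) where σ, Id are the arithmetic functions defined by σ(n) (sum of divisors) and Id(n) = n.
(σ * Id)(361) = 1122

Divisors of 361: [1, 19, 361]. For each d | 361:
  d = 1: σ(1) · Id(361/1) = 1 · 361 = 361
  d = 19: σ(19) · Id(361/19) = 20 · 19 = 380
  d = 361: σ(361) · Id(361/361) = 381 · 1 = 381
Summing: (σ * Id)(361) = 361 + 380 + 381 = 1122.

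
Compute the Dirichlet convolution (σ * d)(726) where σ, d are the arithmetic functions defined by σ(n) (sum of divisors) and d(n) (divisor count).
(σ * d)(726) = 4800

Divisors of 726: [1, 2, 3, 6, 11, 22, 33, 66, 121, 242, 363, 726]. For each d | 726:
  d = 1: σ(1) · d(726/1) = 1 · 12 = 12
  d = 2: σ(2) · d(726/2) = 3 · 6 = 18
  d = 3: σ(3) · d(726/3) = 4 · 6 = 24
  d = 6: σ(6) · d(726/6) = 12 · 3 = 36
  d = 11: σ(11) · d(726/11) = 12 · 8 = 96
  d = 22: σ(22) · d(726/22) = 36 · 4 = 144
  d = 33: σ(33) · d(726/33) = 48 · 4 = 192
  d = 66: σ(66) · d(726/66) = 144 · 2 = 288
  d = 121: σ(121) · d(726/121) = 133 · 4 = 532
  d = 242: σ(242) · d(726/242) = 399 · 2 = 798
  d = 363: σ(363) · d(726/363) = 532 · 2 = 1064
  d = 726: σ(726) · d(726/726) = 1596 · 1 = 1596
Summing: (σ * d)(726) = 12 + 18 + 24 + 36 + 96 + 144 + 192 + 288 + 532 + 798 + 1064 + 1596 = 4800.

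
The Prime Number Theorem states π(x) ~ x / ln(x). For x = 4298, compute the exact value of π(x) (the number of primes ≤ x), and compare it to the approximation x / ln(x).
π(4298) = 590;  x/ln(x) ≈ 513.75;  relative error ≈ 12.92%.

Directly count primes up to 4298: π(4298) = 590. The PNT approximation gives 4298/ln(4298) ≈ 4298/8.36591 ≈ 513.75. Relative error (π(x) − x/ln(x)) / π(x) ≈ 12.92%; the approximation is known to undercount slightly (Li(x) is a better estimate).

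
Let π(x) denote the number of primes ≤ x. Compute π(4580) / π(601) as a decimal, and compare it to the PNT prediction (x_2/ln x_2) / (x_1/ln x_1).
π(4580)/π(601) = 619/110 ≈ 5.6273;  PNT prediction ≈ 5.7846.

π(601) = 110 and π(4580) = 619, so π(4580)/π(601) ≈ 5.6273. The PNT-predicted ratio is (4580/ln(4580)) / (601/ln(601)) ≈ 5.7846. The two agree to within a few percent, as expected.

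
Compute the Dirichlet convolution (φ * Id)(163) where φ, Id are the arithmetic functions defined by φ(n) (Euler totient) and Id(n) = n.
(φ * Id)(163) = 325

Divisors of 163: [1, 163]. For each d | 163:
  d = 1: φ(1) · Id(163/1) = 1 · 163 = 163
  d = 163: φ(163) · Id(163/163) = 162 · 1 = 162
Summing: (φ * Id)(163) = 163 + 162 = 325.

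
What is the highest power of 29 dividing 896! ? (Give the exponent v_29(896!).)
v_29(896!) = 31

Legendre's formula: v_p(n!) = Σ_{k ≥ 1} ⌊n / p^k⌋. For p = 29, n = 896, the terms are:
  ⌊896/29^1⌋ = ⌊896/29⌋ = 30
  ⌊896/29^2⌋ = ⌊896/841⌋ = 1
(the next term ⌊896/29^3⌋ = 0, terminating the sum). Summing: v_29(896!) = 30 + 1 = 31.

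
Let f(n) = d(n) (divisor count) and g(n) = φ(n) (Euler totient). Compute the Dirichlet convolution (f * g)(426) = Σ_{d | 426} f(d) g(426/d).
(d * φ)(426) = 864

Divisors of 426: [1, 2, 3, 6, 71, 142, 213, 426]. For each d | 426:
  d = 1: d(1) · φ(426/1) = 1 · 140 = 140
  d = 2: d(2) · φ(426/2) = 2 · 140 = 280
  d = 3: d(3) · φ(426/3) = 2 · 70 = 140
  d = 6: d(6) · φ(426/6) = 4 · 70 = 280
  d = 71: d(71) · φ(426/71) = 2 · 2 = 4
  d = 142: d(142) · φ(426/142) = 4 · 2 = 8
  d = 213: d(213) · φ(426/213) = 4 · 1 = 4
  d = 426: d(426) · φ(426/426) = 8 · 1 = 8
Summing: (d * φ)(426) = 140 + 280 + 140 + 280 + 4 + 8 + 4 + 8 = 864.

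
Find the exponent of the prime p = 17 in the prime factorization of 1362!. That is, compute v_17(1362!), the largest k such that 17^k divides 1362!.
v_17(1362!) = 84

Legendre's formula: v_p(n!) = Σ_{k ≥ 1} ⌊n / p^k⌋. For p = 17, n = 1362, the terms are:
  ⌊1362/17^1⌋ = ⌊1362/17⌋ = 80
  ⌊1362/17^2⌋ = ⌊1362/289⌋ = 4
(the next term ⌊1362/17^3⌋ = 0, terminating the sum). Summing: v_17(1362!) = 80 + 4 = 84.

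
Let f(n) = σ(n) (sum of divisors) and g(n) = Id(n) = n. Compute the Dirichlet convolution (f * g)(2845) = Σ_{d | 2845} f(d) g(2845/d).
(σ * Id)(2845) = 12529

Divisors of 2845: [1, 5, 569, 2845]. For each d | 2845:
  d = 1: σ(1) · Id(2845/1) = 1 · 2845 = 2845
  d = 5: σ(5) · Id(2845/5) = 6 · 569 = 3414
  d = 569: σ(569) · Id(2845/569) = 570 · 5 = 2850
  d = 2845: σ(2845) · Id(2845/2845) = 3420 · 1 = 3420
Summing: (σ * Id)(2845) = 2845 + 3414 + 2850 + 3420 = 12529.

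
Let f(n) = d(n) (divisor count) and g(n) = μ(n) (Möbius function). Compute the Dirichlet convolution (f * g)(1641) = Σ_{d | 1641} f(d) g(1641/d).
(d * μ)(1641) = 1

Divisors of 1641: [1, 3, 547, 1641]. For each d | 1641:
  d = 1: d(1) · μ(1641/1) = 1 · 1 = 1
  d = 3: d(3) · μ(1641/3) = 2 · -1 = -2
  d = 547: d(547) · μ(1641/547) = 2 · -1 = -2
  d = 1641: d(1641) · μ(1641/1641) = 4 · 1 = 4
Summing: (d * μ)(1641) = 1 + -2 + -2 + 4 = 1.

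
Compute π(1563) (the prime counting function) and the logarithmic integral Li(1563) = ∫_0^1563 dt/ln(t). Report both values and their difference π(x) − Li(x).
π(1563) = 246;  Li(1563) ≈ 256.40;  π(x) − Li(x) ≈ -10.40.

Direct count of primes ≤ 1563 gives π(1563) = 246. Numerical evaluation of the logarithmic integral gives Li(1563) ≈ 256.40. The difference π(x) − Li(x) ≈ -10.40 is typically negative for small/moderate x (Li(x) overestimates), though Littlewood's theorem shows this sign changes infinitely often.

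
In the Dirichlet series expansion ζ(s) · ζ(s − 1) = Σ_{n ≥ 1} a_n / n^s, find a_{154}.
σ(154) = 288

In the product (Σ m^0/m^s)(Σ k / k^s) = Σ (Σ_{d | n} d) / n^s, the coefficient of 1/n^s is σ(n) = Σ_{d | n} d. For n = 154, divisors are [1, 2, 7, 11, 14, 22, 77, 154]; summing: σ(154) = 288.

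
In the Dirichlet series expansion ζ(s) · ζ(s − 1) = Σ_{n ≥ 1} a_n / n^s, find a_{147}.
σ(147) = 228

In the product (Σ m^0/m^s)(Σ k / k^s) = Σ (Σ_{d | n} d) / n^s, the coefficient of 1/n^s is σ(n) = Σ_{d | n} d. For n = 147, divisors are [1, 3, 7, 21, 49, 147]; summing: σ(147) = 228.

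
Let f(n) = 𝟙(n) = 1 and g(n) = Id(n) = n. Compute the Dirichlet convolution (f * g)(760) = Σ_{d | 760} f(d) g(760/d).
(𝟙 * Id)(760) = 1800

Divisors of 760: [1, 2, 4, 5, 8, 10, 19, 20, 38, 40, 76, 95, 152, 190, 380, 760]. For each d | 760:
  d = 1: 𝟙(1) · Id(760/1) = 1 · 760 = 760
  d = 2: 𝟙(2) · Id(760/2) = 1 · 380 = 380
  d = 4: 𝟙(4) · Id(760/4) = 1 · 190 = 190
  d = 5: 𝟙(5) · Id(760/5) = 1 · 152 = 152
  d = 8: 𝟙(8) · Id(760/8) = 1 · 95 = 95
  d = 10: 𝟙(10) · Id(760/10) = 1 · 76 = 76
  d = 19: 𝟙(19) · Id(760/19) = 1 · 40 = 40
  d = 20: 𝟙(20) · Id(760/20) = 1 · 38 = 38
  d = 38: 𝟙(38) · Id(760/38) = 1 · 20 = 20
  d = 40: 𝟙(40) · Id(760/40) = 1 · 19 = 19
  d = 76: 𝟙(76) · Id(760/76) = 1 · 10 = 10
  d = 95: 𝟙(95) · Id(760/95) = 1 · 8 = 8
  d = 152: 𝟙(152) · Id(760/152) = 1 · 5 = 5
  d = 190: 𝟙(190) · Id(760/190) = 1 · 4 = 4
  d = 380: 𝟙(380) · Id(760/380) = 1 · 2 = 2
  d = 760: 𝟙(760) · Id(760/760) = 1 · 1 = 1
Summing: (𝟙 * Id)(760) = 760 + 380 + 190 + 152 + 95 + 76 + 40 + 38 + 20 + 19 + 10 + 8 + 5 + 4 + 2 + 1 = 1800.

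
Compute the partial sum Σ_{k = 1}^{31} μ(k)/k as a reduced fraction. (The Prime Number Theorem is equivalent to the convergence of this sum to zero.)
Σ μ(k)/k = -4193929329/66853496710

Values of μ(k) for 1 ≤ k ≤ 31: μ(1) = 1, μ(2) = -1, μ(3) = -1, μ(5) = -1, μ(6) = 1, μ(7) = -1, μ(10) = 1, μ(11) = -1, μ(13) = -1, μ(14) = 1, μ(15) = 1, μ(17) = -1, μ(19) = -1, μ(21) = 1, μ(22) = 1, μ(23) = -1, μ(26) = 1, μ(29) = -1, μ(30) = -1, μ(31) = -1, with μ = 0 on non-squarefree integers. Summing μ(k)/k for k where μ(k) ≠ 0 gives -4193929329/66853496710 ≈ -0.0627. (PNT ⟺ this sum → 0 as n → ∞.)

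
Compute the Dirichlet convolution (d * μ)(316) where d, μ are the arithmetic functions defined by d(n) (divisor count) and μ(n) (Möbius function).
(d * μ)(316) = 1

Divisors of 316: [1, 2, 4, 79, 158, 316]. For each d | 316:
  d = 1: d(1) · μ(316/1) = 1 · 0 = 0
  d = 2: d(2) · μ(316/2) = 2 · 1 = 2
  d = 4: d(4) · μ(316/4) = 3 · -1 = -3
  d = 79: d(79) · μ(316/79) = 2 · 0 = 0
  d = 158: d(158) · μ(316/158) = 4 · -1 = -4
  d = 316: d(316) · μ(316/316) = 6 · 1 = 6
Summing: (d * μ)(316) = 0 + 2 + -3 + 0 + -4 + 6 = 1.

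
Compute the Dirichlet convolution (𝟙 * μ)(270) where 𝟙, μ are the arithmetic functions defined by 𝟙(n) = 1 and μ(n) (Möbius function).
(𝟙 * μ)(270) = 0

Divisors of 270: [1, 2, 3, 5, 6, 9, 10, 15, 18, 27, 30, 45, 54, 90, 135, 270]. For each d | 270:
  d = 1: 𝟙(1) · μ(270/1) = 1 · 0 = 0
  d = 2: 𝟙(2) · μ(270/2) = 1 · 0 = 0
  d = 3: 𝟙(3) · μ(270/3) = 1 · 0 = 0
  d = 5: 𝟙(5) · μ(270/5) = 1 · 0 = 0
  d = 6: 𝟙(6) · μ(270/6) = 1 · 0 = 0
  d = 9: 𝟙(9) · μ(270/9) = 1 · -1 = -1
  d = 10: 𝟙(10) · μ(270/10) = 1 · 0 = 0
  d = 15: 𝟙(15) · μ(270/15) = 1 · 0 = 0
  d = 18: 𝟙(18) · μ(270/18) = 1 · 1 = 1
  d = 27: 𝟙(27) · μ(270/27) = 1 · 1 = 1
  d = 30: 𝟙(30) · μ(270/30) = 1 · 0 = 0
  d = 45: 𝟙(45) · μ(270/45) = 1 · 1 = 1
  d = 54: 𝟙(54) · μ(270/54) = 1 · -1 = -1
  d = 90: 𝟙(90) · μ(270/90) = 1 · -1 = -1
  d = 135: 𝟙(135) · μ(270/135) = 1 · -1 = -1
  d = 270: 𝟙(270) · μ(270/270) = 1 · 1 = 1
Summing: (𝟙 * μ)(270) = 0 + 0 + 0 + 0 + 0 + -1 + 0 + 0 + 1 + 1 + 0 + 1 + -1 + -1 + -1 + 1 = 0.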